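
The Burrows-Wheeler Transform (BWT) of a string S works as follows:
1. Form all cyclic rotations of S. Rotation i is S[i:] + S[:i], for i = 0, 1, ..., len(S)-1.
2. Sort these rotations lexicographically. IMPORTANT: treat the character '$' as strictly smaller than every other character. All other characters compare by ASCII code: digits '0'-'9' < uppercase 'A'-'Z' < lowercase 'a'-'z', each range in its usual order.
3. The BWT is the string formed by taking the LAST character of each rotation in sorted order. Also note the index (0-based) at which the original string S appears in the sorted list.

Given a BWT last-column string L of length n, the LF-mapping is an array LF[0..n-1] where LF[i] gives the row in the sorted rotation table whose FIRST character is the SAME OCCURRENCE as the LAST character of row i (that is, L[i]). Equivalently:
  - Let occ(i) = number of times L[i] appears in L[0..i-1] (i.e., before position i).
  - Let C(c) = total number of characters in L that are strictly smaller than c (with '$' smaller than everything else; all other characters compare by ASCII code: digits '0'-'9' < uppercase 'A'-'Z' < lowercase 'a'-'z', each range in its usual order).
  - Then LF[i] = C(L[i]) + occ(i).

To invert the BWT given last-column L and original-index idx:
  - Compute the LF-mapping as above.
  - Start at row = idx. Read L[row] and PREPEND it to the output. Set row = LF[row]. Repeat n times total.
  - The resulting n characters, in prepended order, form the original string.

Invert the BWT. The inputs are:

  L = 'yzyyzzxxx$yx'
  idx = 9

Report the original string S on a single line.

Answer: zxyxyxyzxzy$

Derivation:
LF mapping: 5 9 6 7 10 11 1 2 3 0 8 4
Walk LF starting at row 9, prepending L[row]:
  step 1: row=9, L[9]='$', prepend. Next row=LF[9]=0
  step 2: row=0, L[0]='y', prepend. Next row=LF[0]=5
  step 3: row=5, L[5]='z', prepend. Next row=LF[5]=11
  step 4: row=11, L[11]='x', prepend. Next row=LF[11]=4
  step 5: row=4, L[4]='z', prepend. Next row=LF[4]=10
  step 6: row=10, L[10]='y', prepend. Next row=LF[10]=8
  step 7: row=8, L[8]='x', prepend. Next row=LF[8]=3
  step 8: row=3, L[3]='y', prepend. Next row=LF[3]=7
  step 9: row=7, L[7]='x', prepend. Next row=LF[7]=2
  step 10: row=2, L[2]='y', prepend. Next row=LF[2]=6
  step 11: row=6, L[6]='x', prepend. Next row=LF[6]=1
  step 12: row=1, L[1]='z', prepend. Next row=LF[1]=9
Reversed output: zxyxyxyzxzy$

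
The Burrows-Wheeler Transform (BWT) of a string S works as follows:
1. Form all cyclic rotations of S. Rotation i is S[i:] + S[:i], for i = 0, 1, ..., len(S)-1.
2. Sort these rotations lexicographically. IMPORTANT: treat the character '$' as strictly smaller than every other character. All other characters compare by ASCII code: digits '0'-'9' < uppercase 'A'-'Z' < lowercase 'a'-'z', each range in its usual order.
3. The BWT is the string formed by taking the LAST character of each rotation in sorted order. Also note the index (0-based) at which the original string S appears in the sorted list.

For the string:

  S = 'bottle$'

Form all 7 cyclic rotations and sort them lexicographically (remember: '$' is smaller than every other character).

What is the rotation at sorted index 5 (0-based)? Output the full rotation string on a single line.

Answer: tle$bot

Derivation:
All 7 rotations (rotation i = S[i:]+S[:i]):
  rot[0] = bottle$
  rot[1] = ottle$b
  rot[2] = ttle$bo
  rot[3] = tle$bot
  rot[4] = le$bott
  rot[5] = e$bottl
  rot[6] = $bottle
Sorted (with $ < everything):
  sorted[0] = $bottle
  sorted[1] = bottle$
  sorted[2] = e$bottl
  sorted[3] = le$bott
  sorted[4] = ottle$b
  sorted[5] = tle$bot
  sorted[6] = ttle$bo
sorted[5] = tle$bot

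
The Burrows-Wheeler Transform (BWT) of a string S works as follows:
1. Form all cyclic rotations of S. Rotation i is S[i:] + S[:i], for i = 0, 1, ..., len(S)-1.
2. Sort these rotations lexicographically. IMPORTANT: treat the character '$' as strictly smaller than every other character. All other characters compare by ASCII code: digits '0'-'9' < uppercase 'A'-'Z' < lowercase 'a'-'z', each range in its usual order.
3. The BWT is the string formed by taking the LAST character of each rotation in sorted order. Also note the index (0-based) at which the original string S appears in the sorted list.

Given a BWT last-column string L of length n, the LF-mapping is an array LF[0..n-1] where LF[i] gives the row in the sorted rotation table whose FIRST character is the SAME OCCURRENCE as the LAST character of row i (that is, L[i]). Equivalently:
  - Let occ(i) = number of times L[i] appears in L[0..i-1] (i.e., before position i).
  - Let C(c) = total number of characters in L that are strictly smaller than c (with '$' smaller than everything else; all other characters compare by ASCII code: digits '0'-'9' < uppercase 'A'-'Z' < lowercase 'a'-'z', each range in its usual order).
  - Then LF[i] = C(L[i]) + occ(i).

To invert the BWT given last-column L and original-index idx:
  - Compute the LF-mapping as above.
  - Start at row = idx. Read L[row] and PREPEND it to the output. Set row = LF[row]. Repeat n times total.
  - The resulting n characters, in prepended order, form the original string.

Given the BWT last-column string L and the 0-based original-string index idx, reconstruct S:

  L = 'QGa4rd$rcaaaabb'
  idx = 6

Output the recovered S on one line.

Answer: abracadabraG4Q$

Derivation:
LF mapping: 3 2 4 1 13 12 0 14 11 5 6 7 8 9 10
Walk LF starting at row 6, prepending L[row]:
  step 1: row=6, L[6]='$', prepend. Next row=LF[6]=0
  step 2: row=0, L[0]='Q', prepend. Next row=LF[0]=3
  step 3: row=3, L[3]='4', prepend. Next row=LF[3]=1
  step 4: row=1, L[1]='G', prepend. Next row=LF[1]=2
  step 5: row=2, L[2]='a', prepend. Next row=LF[2]=4
  step 6: row=4, L[4]='r', prepend. Next row=LF[4]=13
  step 7: row=13, L[13]='b', prepend. Next row=LF[13]=9
  step 8: row=9, L[9]='a', prepend. Next row=LF[9]=5
  step 9: row=5, L[5]='d', prepend. Next row=LF[5]=12
  step 10: row=12, L[12]='a', prepend. Next row=LF[12]=8
  step 11: row=8, L[8]='c', prepend. Next row=LF[8]=11
  step 12: row=11, L[11]='a', prepend. Next row=LF[11]=7
  step 13: row=7, L[7]='r', prepend. Next row=LF[7]=14
  step 14: row=14, L[14]='b', prepend. Next row=LF[14]=10
  step 15: row=10, L[10]='a', prepend. Next row=LF[10]=6
Reversed output: abracadabraG4Q$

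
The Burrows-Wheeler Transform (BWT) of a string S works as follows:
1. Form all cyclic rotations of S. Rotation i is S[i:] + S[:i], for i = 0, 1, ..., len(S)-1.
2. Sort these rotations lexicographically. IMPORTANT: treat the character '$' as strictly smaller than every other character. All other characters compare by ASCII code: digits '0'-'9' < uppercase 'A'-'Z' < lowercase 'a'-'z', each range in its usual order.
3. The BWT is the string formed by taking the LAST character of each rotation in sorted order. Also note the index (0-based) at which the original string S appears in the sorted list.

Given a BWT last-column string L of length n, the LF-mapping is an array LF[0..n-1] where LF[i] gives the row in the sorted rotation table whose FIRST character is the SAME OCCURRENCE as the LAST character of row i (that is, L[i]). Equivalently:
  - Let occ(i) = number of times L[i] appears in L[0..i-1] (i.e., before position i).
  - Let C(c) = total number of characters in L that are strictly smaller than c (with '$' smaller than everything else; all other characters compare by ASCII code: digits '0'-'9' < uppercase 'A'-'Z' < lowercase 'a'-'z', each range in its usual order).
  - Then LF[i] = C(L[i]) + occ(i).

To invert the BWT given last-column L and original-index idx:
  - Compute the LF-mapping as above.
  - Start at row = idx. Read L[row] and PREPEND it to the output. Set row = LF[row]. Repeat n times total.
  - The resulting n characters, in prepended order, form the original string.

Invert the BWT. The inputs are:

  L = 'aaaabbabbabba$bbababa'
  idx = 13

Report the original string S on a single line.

LF mapping: 1 2 3 4 11 12 5 13 14 6 15 16 7 0 17 18 8 19 9 20 10
Walk LF starting at row 13, prepending L[row]:
  step 1: row=13, L[13]='$', prepend. Next row=LF[13]=0
  step 2: row=0, L[0]='a', prepend. Next row=LF[0]=1
  step 3: row=1, L[1]='a', prepend. Next row=LF[1]=2
  step 4: row=2, L[2]='a', prepend. Next row=LF[2]=3
  step 5: row=3, L[3]='a', prepend. Next row=LF[3]=4
  step 6: row=4, L[4]='b', prepend. Next row=LF[4]=11
  step 7: row=11, L[11]='b', prepend. Next row=LF[11]=16
  step 8: row=16, L[16]='a', prepend. Next row=LF[16]=8
  step 9: row=8, L[8]='b', prepend. Next row=LF[8]=14
  step 10: row=14, L[14]='b', prepend. Next row=LF[14]=17
  step 11: row=17, L[17]='b', prepend. Next row=LF[17]=19
  step 12: row=19, L[19]='b', prepend. Next row=LF[19]=20
  step 13: row=20, L[20]='a', prepend. Next row=LF[20]=10
  step 14: row=10, L[10]='b', prepend. Next row=LF[10]=15
  step 15: row=15, L[15]='b', prepend. Next row=LF[15]=18
  step 16: row=18, L[18]='a', prepend. Next row=LF[18]=9
  step 17: row=9, L[9]='a', prepend. Next row=LF[9]=6
  step 18: row=6, L[6]='a', prepend. Next row=LF[6]=5
  step 19: row=5, L[5]='b', prepend. Next row=LF[5]=12
  step 20: row=12, L[12]='a', prepend. Next row=LF[12]=7
  step 21: row=7, L[7]='b', prepend. Next row=LF[7]=13
Reversed output: babaaabbabbbbabbaaaa$

Answer: babaaabbabbbbabbaaaa$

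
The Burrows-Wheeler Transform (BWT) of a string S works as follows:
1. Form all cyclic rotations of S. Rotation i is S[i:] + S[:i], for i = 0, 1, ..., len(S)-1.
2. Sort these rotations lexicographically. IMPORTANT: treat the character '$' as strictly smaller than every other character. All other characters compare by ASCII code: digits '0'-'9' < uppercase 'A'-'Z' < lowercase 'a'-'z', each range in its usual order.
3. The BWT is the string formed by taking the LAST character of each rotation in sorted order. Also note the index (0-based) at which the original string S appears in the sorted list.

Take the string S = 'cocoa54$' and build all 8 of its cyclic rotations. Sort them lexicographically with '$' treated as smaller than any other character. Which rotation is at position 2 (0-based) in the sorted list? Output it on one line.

Answer: 54$cocoa

Derivation:
All 8 rotations (rotation i = S[i:]+S[:i]):
  rot[0] = cocoa54$
  rot[1] = ocoa54$c
  rot[2] = coa54$co
  rot[3] = oa54$coc
  rot[4] = a54$coco
  rot[5] = 54$cocoa
  rot[6] = 4$cocoa5
  rot[7] = $cocoa54
Sorted (with $ < everything):
  sorted[0] = $cocoa54
  sorted[1] = 4$cocoa5
  sorted[2] = 54$cocoa
  sorted[3] = a54$coco
  sorted[4] = coa54$co
  sorted[5] = cocoa54$
  sorted[6] = oa54$coc
  sorted[7] = ocoa54$c
sorted[2] = 54$cocoa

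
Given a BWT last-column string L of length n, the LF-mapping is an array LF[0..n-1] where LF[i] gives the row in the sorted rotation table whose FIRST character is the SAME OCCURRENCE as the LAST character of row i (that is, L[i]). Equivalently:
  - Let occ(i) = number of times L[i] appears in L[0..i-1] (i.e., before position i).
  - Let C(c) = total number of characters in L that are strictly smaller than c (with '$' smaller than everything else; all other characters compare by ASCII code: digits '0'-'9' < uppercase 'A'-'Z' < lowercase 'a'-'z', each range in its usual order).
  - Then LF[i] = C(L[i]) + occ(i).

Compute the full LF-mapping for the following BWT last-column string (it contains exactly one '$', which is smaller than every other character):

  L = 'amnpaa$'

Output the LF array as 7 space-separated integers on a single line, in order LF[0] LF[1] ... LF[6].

Answer: 1 4 5 6 2 3 0

Derivation:
Char counts: '$':1, 'a':3, 'm':1, 'n':1, 'p':1
C (first-col start): C('$')=0, C('a')=1, C('m')=4, C('n')=5, C('p')=6
L[0]='a': occ=0, LF[0]=C('a')+0=1+0=1
L[1]='m': occ=0, LF[1]=C('m')+0=4+0=4
L[2]='n': occ=0, LF[2]=C('n')+0=5+0=5
L[3]='p': occ=0, LF[3]=C('p')+0=6+0=6
L[4]='a': occ=1, LF[4]=C('a')+1=1+1=2
L[5]='a': occ=2, LF[5]=C('a')+2=1+2=3
L[6]='$': occ=0, LF[6]=C('$')+0=0+0=0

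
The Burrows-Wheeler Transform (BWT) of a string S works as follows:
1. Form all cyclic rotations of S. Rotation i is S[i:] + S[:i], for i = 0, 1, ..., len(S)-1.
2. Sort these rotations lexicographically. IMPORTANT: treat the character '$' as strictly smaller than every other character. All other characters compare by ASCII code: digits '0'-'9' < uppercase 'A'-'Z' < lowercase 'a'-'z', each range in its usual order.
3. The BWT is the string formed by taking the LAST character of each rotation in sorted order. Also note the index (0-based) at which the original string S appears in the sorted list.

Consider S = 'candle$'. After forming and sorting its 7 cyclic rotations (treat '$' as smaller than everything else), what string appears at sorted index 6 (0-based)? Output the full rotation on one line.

Answer: ndle$ca

Derivation:
All 7 rotations (rotation i = S[i:]+S[:i]):
  rot[0] = candle$
  rot[1] = andle$c
  rot[2] = ndle$ca
  rot[3] = dle$can
  rot[4] = le$cand
  rot[5] = e$candl
  rot[6] = $candle
Sorted (with $ < everything):
  sorted[0] = $candle
  sorted[1] = andle$c
  sorted[2] = candle$
  sorted[3] = dle$can
  sorted[4] = e$candl
  sorted[5] = le$cand
  sorted[6] = ndle$ca
sorted[6] = ndle$ca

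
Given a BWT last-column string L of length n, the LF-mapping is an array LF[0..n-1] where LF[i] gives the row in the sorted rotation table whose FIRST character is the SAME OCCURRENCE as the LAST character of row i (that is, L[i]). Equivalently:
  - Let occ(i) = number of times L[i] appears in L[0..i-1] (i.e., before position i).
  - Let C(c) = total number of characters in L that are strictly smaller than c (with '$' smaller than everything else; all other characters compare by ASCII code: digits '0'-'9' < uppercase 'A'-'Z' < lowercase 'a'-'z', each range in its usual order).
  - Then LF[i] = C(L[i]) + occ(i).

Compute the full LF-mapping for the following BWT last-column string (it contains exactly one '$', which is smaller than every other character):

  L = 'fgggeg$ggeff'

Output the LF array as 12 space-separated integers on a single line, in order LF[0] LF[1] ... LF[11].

Char counts: '$':1, 'e':2, 'f':3, 'g':6
C (first-col start): C('$')=0, C('e')=1, C('f')=3, C('g')=6
L[0]='f': occ=0, LF[0]=C('f')+0=3+0=3
L[1]='g': occ=0, LF[1]=C('g')+0=6+0=6
L[2]='g': occ=1, LF[2]=C('g')+1=6+1=7
L[3]='g': occ=2, LF[3]=C('g')+2=6+2=8
L[4]='e': occ=0, LF[4]=C('e')+0=1+0=1
L[5]='g': occ=3, LF[5]=C('g')+3=6+3=9
L[6]='$': occ=0, LF[6]=C('$')+0=0+0=0
L[7]='g': occ=4, LF[7]=C('g')+4=6+4=10
L[8]='g': occ=5, LF[8]=C('g')+5=6+5=11
L[9]='e': occ=1, LF[9]=C('e')+1=1+1=2
L[10]='f': occ=1, LF[10]=C('f')+1=3+1=4
L[11]='f': occ=2, LF[11]=C('f')+2=3+2=5

Answer: 3 6 7 8 1 9 0 10 11 2 4 5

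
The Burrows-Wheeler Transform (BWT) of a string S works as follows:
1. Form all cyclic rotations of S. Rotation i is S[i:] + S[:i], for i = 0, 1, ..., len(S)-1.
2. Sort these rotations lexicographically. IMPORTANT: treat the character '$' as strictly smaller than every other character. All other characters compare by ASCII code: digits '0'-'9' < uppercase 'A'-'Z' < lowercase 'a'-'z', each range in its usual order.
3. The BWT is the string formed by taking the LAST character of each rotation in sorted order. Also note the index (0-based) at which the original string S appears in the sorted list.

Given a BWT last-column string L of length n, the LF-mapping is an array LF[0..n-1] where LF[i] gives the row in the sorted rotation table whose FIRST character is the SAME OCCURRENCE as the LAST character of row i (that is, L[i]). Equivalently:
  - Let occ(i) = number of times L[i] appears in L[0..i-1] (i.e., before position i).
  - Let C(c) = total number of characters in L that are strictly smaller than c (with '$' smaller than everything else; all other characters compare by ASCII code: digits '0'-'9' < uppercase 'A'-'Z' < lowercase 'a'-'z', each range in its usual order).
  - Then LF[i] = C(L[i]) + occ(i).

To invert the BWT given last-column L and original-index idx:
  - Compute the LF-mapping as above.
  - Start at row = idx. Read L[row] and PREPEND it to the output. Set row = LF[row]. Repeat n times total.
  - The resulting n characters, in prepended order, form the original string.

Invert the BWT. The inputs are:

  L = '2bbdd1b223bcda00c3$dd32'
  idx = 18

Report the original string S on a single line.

Answer: d122ddb0b233ccab0b3dd2$

Derivation:
LF mapping: 4 12 13 18 19 3 14 5 6 8 15 16 20 11 1 2 17 9 0 21 22 10 7
Walk LF starting at row 18, prepending L[row]:
  step 1: row=18, L[18]='$', prepend. Next row=LF[18]=0
  step 2: row=0, L[0]='2', prepend. Next row=LF[0]=4
  step 3: row=4, L[4]='d', prepend. Next row=LF[4]=19
  step 4: row=19, L[19]='d', prepend. Next row=LF[19]=21
  step 5: row=21, L[21]='3', prepend. Next row=LF[21]=10
  step 6: row=10, L[10]='b', prepend. Next row=LF[10]=15
  step 7: row=15, L[15]='0', prepend. Next row=LF[15]=2
  step 8: row=2, L[2]='b', prepend. Next row=LF[2]=13
  step 9: row=13, L[13]='a', prepend. Next row=LF[13]=11
  step 10: row=11, L[11]='c', prepend. Next row=LF[11]=16
  step 11: row=16, L[16]='c', prepend. Next row=LF[16]=17
  step 12: row=17, L[17]='3', prepend. Next row=LF[17]=9
  step 13: row=9, L[9]='3', prepend. Next row=LF[9]=8
  step 14: row=8, L[8]='2', prepend. Next row=LF[8]=6
  step 15: row=6, L[6]='b', prepend. Next row=LF[6]=14
  step 16: row=14, L[14]='0', prepend. Next row=LF[14]=1
  step 17: row=1, L[1]='b', prepend. Next row=LF[1]=12
  step 18: row=12, L[12]='d', prepend. Next row=LF[12]=20
  step 19: row=20, L[20]='d', prepend. Next row=LF[20]=22
  step 20: row=22, L[22]='2', prepend. Next row=LF[22]=7
  step 21: row=7, L[7]='2', prepend. Next row=LF[7]=5
  step 22: row=5, L[5]='1', prepend. Next row=LF[5]=3
  step 23: row=3, L[3]='d', prepend. Next row=LF[3]=18
Reversed output: d122ddb0b233ccab0b3dd2$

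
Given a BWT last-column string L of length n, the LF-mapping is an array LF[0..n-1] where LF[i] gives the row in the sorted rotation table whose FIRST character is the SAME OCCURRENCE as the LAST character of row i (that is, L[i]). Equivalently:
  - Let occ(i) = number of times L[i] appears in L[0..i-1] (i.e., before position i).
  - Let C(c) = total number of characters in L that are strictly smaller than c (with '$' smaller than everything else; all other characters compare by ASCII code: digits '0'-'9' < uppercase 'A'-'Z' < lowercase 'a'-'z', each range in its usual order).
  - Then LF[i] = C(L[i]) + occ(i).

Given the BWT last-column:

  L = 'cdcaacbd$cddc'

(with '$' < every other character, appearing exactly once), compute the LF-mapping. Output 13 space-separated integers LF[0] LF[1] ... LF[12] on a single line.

Answer: 4 9 5 1 2 6 3 10 0 7 11 12 8

Derivation:
Char counts: '$':1, 'a':2, 'b':1, 'c':5, 'd':4
C (first-col start): C('$')=0, C('a')=1, C('b')=3, C('c')=4, C('d')=9
L[0]='c': occ=0, LF[0]=C('c')+0=4+0=4
L[1]='d': occ=0, LF[1]=C('d')+0=9+0=9
L[2]='c': occ=1, LF[2]=C('c')+1=4+1=5
L[3]='a': occ=0, LF[3]=C('a')+0=1+0=1
L[4]='a': occ=1, LF[4]=C('a')+1=1+1=2
L[5]='c': occ=2, LF[5]=C('c')+2=4+2=6
L[6]='b': occ=0, LF[6]=C('b')+0=3+0=3
L[7]='d': occ=1, LF[7]=C('d')+1=9+1=10
L[8]='$': occ=0, LF[8]=C('$')+0=0+0=0
L[9]='c': occ=3, LF[9]=C('c')+3=4+3=7
L[10]='d': occ=2, LF[10]=C('d')+2=9+2=11
L[11]='d': occ=3, LF[11]=C('d')+3=9+3=12
L[12]='c': occ=4, LF[12]=C('c')+4=4+4=8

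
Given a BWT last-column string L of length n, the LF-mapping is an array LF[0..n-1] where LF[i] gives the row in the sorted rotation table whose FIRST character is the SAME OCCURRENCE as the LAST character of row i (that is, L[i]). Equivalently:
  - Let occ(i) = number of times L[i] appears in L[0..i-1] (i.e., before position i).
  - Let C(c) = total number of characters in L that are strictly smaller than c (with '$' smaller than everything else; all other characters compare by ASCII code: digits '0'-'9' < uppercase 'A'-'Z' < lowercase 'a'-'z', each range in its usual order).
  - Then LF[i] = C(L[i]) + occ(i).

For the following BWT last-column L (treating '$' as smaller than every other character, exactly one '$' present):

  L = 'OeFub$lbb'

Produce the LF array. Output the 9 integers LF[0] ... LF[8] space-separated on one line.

Char counts: '$':1, 'F':1, 'O':1, 'b':3, 'e':1, 'l':1, 'u':1
C (first-col start): C('$')=0, C('F')=1, C('O')=2, C('b')=3, C('e')=6, C('l')=7, C('u')=8
L[0]='O': occ=0, LF[0]=C('O')+0=2+0=2
L[1]='e': occ=0, LF[1]=C('e')+0=6+0=6
L[2]='F': occ=0, LF[2]=C('F')+0=1+0=1
L[3]='u': occ=0, LF[3]=C('u')+0=8+0=8
L[4]='b': occ=0, LF[4]=C('b')+0=3+0=3
L[5]='$': occ=0, LF[5]=C('$')+0=0+0=0
L[6]='l': occ=0, LF[6]=C('l')+0=7+0=7
L[7]='b': occ=1, LF[7]=C('b')+1=3+1=4
L[8]='b': occ=2, LF[8]=C('b')+2=3+2=5

Answer: 2 6 1 8 3 0 7 4 5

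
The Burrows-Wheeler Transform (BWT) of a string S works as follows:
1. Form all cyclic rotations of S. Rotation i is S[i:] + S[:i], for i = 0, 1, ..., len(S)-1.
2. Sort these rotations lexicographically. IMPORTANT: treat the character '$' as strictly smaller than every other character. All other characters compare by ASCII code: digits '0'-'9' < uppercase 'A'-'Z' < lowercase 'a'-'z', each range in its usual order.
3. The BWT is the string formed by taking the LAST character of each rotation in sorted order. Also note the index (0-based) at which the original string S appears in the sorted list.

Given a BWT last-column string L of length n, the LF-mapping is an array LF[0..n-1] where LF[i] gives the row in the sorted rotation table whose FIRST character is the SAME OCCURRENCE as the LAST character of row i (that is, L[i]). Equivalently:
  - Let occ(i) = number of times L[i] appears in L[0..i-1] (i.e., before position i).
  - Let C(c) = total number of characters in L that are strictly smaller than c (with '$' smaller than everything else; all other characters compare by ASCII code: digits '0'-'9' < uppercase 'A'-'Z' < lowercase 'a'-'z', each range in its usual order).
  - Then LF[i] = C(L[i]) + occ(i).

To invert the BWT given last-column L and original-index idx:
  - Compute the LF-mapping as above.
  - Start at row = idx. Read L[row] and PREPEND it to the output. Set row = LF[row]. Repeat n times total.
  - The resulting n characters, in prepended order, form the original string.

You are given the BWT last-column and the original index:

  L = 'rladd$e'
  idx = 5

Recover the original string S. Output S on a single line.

LF mapping: 6 5 1 2 3 0 4
Walk LF starting at row 5, prepending L[row]:
  step 1: row=5, L[5]='$', prepend. Next row=LF[5]=0
  step 2: row=0, L[0]='r', prepend. Next row=LF[0]=6
  step 3: row=6, L[6]='e', prepend. Next row=LF[6]=4
  step 4: row=4, L[4]='d', prepend. Next row=LF[4]=3
  step 5: row=3, L[3]='d', prepend. Next row=LF[3]=2
  step 6: row=2, L[2]='a', prepend. Next row=LF[2]=1
  step 7: row=1, L[1]='l', prepend. Next row=LF[1]=5
Reversed output: ladder$

Answer: ladder$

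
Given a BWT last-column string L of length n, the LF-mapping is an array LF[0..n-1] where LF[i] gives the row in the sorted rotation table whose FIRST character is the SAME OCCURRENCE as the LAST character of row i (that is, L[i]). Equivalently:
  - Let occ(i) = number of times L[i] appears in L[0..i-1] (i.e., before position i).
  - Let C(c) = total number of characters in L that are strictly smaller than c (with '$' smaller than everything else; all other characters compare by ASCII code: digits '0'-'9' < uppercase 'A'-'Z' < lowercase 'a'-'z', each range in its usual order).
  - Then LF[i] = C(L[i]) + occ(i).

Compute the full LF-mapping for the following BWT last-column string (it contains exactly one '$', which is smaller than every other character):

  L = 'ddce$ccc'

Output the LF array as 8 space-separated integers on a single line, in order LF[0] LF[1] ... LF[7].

Answer: 5 6 1 7 0 2 3 4

Derivation:
Char counts: '$':1, 'c':4, 'd':2, 'e':1
C (first-col start): C('$')=0, C('c')=1, C('d')=5, C('e')=7
L[0]='d': occ=0, LF[0]=C('d')+0=5+0=5
L[1]='d': occ=1, LF[1]=C('d')+1=5+1=6
L[2]='c': occ=0, LF[2]=C('c')+0=1+0=1
L[3]='e': occ=0, LF[3]=C('e')+0=7+0=7
L[4]='$': occ=0, LF[4]=C('$')+0=0+0=0
L[5]='c': occ=1, LF[5]=C('c')+1=1+1=2
L[6]='c': occ=2, LF[6]=C('c')+2=1+2=3
L[7]='c': occ=3, LF[7]=C('c')+3=1+3=4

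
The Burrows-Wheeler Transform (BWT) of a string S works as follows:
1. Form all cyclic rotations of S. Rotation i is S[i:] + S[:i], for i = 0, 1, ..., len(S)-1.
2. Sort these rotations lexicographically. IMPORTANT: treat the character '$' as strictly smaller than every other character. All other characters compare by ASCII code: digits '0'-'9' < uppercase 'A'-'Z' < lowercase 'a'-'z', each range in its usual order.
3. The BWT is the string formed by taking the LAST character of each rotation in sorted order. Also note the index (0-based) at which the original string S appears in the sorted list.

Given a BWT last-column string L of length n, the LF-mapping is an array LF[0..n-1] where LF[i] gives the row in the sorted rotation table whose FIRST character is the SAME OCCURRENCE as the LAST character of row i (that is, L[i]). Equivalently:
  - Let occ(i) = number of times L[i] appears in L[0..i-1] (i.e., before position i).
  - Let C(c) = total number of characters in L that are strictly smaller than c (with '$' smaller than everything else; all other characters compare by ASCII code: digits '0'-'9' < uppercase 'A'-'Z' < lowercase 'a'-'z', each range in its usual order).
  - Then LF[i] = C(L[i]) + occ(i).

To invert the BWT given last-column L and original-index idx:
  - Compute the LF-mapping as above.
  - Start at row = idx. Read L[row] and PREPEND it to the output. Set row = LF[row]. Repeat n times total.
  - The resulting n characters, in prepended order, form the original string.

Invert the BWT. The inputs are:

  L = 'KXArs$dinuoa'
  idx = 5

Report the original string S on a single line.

Answer: dinosaurXAK$

Derivation:
LF mapping: 2 3 1 9 10 0 5 6 7 11 8 4
Walk LF starting at row 5, prepending L[row]:
  step 1: row=5, L[5]='$', prepend. Next row=LF[5]=0
  step 2: row=0, L[0]='K', prepend. Next row=LF[0]=2
  step 3: row=2, L[2]='A', prepend. Next row=LF[2]=1
  step 4: row=1, L[1]='X', prepend. Next row=LF[1]=3
  step 5: row=3, L[3]='r', prepend. Next row=LF[3]=9
  step 6: row=9, L[9]='u', prepend. Next row=LF[9]=11
  step 7: row=11, L[11]='a', prepend. Next row=LF[11]=4
  step 8: row=4, L[4]='s', prepend. Next row=LF[4]=10
  step 9: row=10, L[10]='o', prepend. Next row=LF[10]=8
  step 10: row=8, L[8]='n', prepend. Next row=LF[8]=7
  step 11: row=7, L[7]='i', prepend. Next row=LF[7]=6
  step 12: row=6, L[6]='d', prepend. Next row=LF[6]=5
Reversed output: dinosaurXAK$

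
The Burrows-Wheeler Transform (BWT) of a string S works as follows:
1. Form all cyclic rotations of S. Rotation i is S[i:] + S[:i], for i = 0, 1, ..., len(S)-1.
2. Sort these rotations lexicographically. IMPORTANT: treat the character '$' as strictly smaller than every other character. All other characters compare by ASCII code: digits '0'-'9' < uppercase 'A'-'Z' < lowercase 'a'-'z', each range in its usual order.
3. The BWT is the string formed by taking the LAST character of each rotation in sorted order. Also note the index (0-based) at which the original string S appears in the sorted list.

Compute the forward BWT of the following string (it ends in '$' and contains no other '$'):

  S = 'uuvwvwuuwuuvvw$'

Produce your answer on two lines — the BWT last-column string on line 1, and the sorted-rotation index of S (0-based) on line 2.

All 15 rotations (rotation i = S[i:]+S[:i]):
  rot[0] = uuvwvwuuwuuvvw$
  rot[1] = uvwvwuuwuuvvw$u
  rot[2] = vwvwuuwuuvvw$uu
  rot[3] = wvwuuwuuvvw$uuv
  rot[4] = vwuuwuuvvw$uuvw
  rot[5] = wuuwuuvvw$uuvwv
  rot[6] = uuwuuvvw$uuvwvw
  rot[7] = uwuuvvw$uuvwvwu
  rot[8] = wuuvvw$uuvwvwuu
  rot[9] = uuvvw$uuvwvwuuw
  rot[10] = uvvw$uuvwvwuuwu
  rot[11] = vvw$uuvwvwuuwuu
  rot[12] = vw$uuvwvwuuwuuv
  rot[13] = w$uuvwvwuuwuuvv
  rot[14] = $uuvwvwuuwuuvvw
Sorted (with $ < everything):
  sorted[0] = $uuvwvwuuwuuvvw  (last char: 'w')
  sorted[1] = uuvvw$uuvwvwuuw  (last char: 'w')
  sorted[2] = uuvwvwuuwuuvvw$  (last char: '$')
  sorted[3] = uuwuuvvw$uuvwvw  (last char: 'w')
  sorted[4] = uvvw$uuvwvwuuwu  (last char: 'u')
  sorted[5] = uvwvwuuwuuvvw$u  (last char: 'u')
  sorted[6] = uwuuvvw$uuvwvwu  (last char: 'u')
  sorted[7] = vvw$uuvwvwuuwuu  (last char: 'u')
  sorted[8] = vw$uuvwvwuuwuuv  (last char: 'v')
  sorted[9] = vwuuwuuvvw$uuvw  (last char: 'w')
  sorted[10] = vwvwuuwuuvvw$uu  (last char: 'u')
  sorted[11] = w$uuvwvwuuwuuvv  (last char: 'v')
  sorted[12] = wuuvvw$uuvwvwuu  (last char: 'u')
  sorted[13] = wuuwuuvvw$uuvwv  (last char: 'v')
  sorted[14] = wvwuuwuuvvw$uuv  (last char: 'v')
Last column: ww$wuuuuvwuvuvv
Original string S is at sorted index 2

Answer: ww$wuuuuvwuvuvv
2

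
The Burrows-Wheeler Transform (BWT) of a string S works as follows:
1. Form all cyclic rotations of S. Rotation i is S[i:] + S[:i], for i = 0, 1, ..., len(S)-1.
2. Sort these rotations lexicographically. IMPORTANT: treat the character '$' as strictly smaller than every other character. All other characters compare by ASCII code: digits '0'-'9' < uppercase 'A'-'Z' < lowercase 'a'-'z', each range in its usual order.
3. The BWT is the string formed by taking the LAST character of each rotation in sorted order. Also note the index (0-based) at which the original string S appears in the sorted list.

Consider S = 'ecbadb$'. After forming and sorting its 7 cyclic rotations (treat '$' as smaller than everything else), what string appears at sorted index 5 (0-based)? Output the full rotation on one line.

Answer: db$ecba

Derivation:
All 7 rotations (rotation i = S[i:]+S[:i]):
  rot[0] = ecbadb$
  rot[1] = cbadb$e
  rot[2] = badb$ec
  rot[3] = adb$ecb
  rot[4] = db$ecba
  rot[5] = b$ecbad
  rot[6] = $ecbadb
Sorted (with $ < everything):
  sorted[0] = $ecbadb
  sorted[1] = adb$ecb
  sorted[2] = b$ecbad
  sorted[3] = badb$ec
  sorted[4] = cbadb$e
  sorted[5] = db$ecba
  sorted[6] = ecbadb$
sorted[5] = db$ecba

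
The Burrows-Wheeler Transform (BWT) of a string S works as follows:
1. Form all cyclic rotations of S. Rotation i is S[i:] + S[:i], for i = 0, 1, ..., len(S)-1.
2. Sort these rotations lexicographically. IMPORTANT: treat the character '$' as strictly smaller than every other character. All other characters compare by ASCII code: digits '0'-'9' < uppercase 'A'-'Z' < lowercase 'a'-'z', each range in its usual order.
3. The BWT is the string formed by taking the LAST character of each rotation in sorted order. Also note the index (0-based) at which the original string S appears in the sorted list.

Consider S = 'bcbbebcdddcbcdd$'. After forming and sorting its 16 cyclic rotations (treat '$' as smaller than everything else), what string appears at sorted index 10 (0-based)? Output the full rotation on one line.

All 16 rotations (rotation i = S[i:]+S[:i]):
  rot[0] = bcbbebcdddcbcdd$
  rot[1] = cbbebcdddcbcdd$b
  rot[2] = bbebcdddcbcdd$bc
  rot[3] = bebcdddcbcdd$bcb
  rot[4] = ebcdddcbcdd$bcbb
  rot[5] = bcdddcbcdd$bcbbe
  rot[6] = cdddcbcdd$bcbbeb
  rot[7] = dddcbcdd$bcbbebc
  rot[8] = ddcbcdd$bcbbebcd
  rot[9] = dcbcdd$bcbbebcdd
  rot[10] = cbcdd$bcbbebcddd
  rot[11] = bcdd$bcbbebcdddc
  rot[12] = cdd$bcbbebcdddcb
  rot[13] = dd$bcbbebcdddcbc
  rot[14] = d$bcbbebcdddcbcd
  rot[15] = $bcbbebcdddcbcdd
Sorted (with $ < everything):
  sorted[0] = $bcbbebcdddcbcdd
  sorted[1] = bbebcdddcbcdd$bc
  sorted[2] = bcbbebcdddcbcdd$
  sorted[3] = bcdd$bcbbebcdddc
  sorted[4] = bcdddcbcdd$bcbbe
  sorted[5] = bebcdddcbcdd$bcb
  sorted[6] = cbbebcdddcbcdd$b
  sorted[7] = cbcdd$bcbbebcddd
  sorted[8] = cdd$bcbbebcdddcb
  sorted[9] = cdddcbcdd$bcbbeb
  sorted[10] = d$bcbbebcdddcbcd
  sorted[11] = dcbcdd$bcbbebcdd
  sorted[12] = dd$bcbbebcdddcbc
  sorted[13] = ddcbcdd$bcbbebcd
  sorted[14] = dddcbcdd$bcbbebc
  sorted[15] = ebcdddcbcdd$bcbb
sorted[10] = d$bcbbebcdddcbcd

Answer: d$bcbbebcdddcbcd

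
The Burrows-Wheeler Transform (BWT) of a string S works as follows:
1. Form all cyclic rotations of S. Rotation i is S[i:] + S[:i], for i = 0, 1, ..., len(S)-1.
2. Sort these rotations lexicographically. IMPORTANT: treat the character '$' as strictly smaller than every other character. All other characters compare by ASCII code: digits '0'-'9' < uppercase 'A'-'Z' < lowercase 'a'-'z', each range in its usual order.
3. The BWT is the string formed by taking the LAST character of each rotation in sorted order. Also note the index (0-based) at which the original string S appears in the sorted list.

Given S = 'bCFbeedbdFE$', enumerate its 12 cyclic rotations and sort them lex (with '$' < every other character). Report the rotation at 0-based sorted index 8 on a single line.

All 12 rotations (rotation i = S[i:]+S[:i]):
  rot[0] = bCFbeedbdFE$
  rot[1] = CFbeedbdFE$b
  rot[2] = FbeedbdFE$bC
  rot[3] = beedbdFE$bCF
  rot[4] = eedbdFE$bCFb
  rot[5] = edbdFE$bCFbe
  rot[6] = dbdFE$bCFbee
  rot[7] = bdFE$bCFbeed
  rot[8] = dFE$bCFbeedb
  rot[9] = FE$bCFbeedbd
  rot[10] = E$bCFbeedbdF
  rot[11] = $bCFbeedbdFE
Sorted (with $ < everything):
  sorted[0] = $bCFbeedbdFE
  sorted[1] = CFbeedbdFE$b
  sorted[2] = E$bCFbeedbdF
  sorted[3] = FE$bCFbeedbd
  sorted[4] = FbeedbdFE$bC
  sorted[5] = bCFbeedbdFE$
  sorted[6] = bdFE$bCFbeed
  sorted[7] = beedbdFE$bCF
  sorted[8] = dFE$bCFbeedb
  sorted[9] = dbdFE$bCFbee
  sorted[10] = edbdFE$bCFbe
  sorted[11] = eedbdFE$bCFb
sorted[8] = dFE$bCFbeedb

Answer: dFE$bCFbeedb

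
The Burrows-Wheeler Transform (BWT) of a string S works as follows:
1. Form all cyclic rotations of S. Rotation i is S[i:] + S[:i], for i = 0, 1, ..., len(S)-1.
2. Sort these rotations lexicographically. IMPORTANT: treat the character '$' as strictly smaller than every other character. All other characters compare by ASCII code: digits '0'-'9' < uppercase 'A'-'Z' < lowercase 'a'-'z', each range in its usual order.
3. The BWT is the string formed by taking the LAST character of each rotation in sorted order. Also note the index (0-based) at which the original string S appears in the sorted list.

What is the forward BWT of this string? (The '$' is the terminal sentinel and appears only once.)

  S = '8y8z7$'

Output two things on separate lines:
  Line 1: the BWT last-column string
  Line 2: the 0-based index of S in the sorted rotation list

Answer: 7z$y88
2

Derivation:
All 6 rotations (rotation i = S[i:]+S[:i]):
  rot[0] = 8y8z7$
  rot[1] = y8z7$8
  rot[2] = 8z7$8y
  rot[3] = z7$8y8
  rot[4] = 7$8y8z
  rot[5] = $8y8z7
Sorted (with $ < everything):
  sorted[0] = $8y8z7  (last char: '7')
  sorted[1] = 7$8y8z  (last char: 'z')
  sorted[2] = 8y8z7$  (last char: '$')
  sorted[3] = 8z7$8y  (last char: 'y')
  sorted[4] = y8z7$8  (last char: '8')
  sorted[5] = z7$8y8  (last char: '8')
Last column: 7z$y88
Original string S is at sorted index 2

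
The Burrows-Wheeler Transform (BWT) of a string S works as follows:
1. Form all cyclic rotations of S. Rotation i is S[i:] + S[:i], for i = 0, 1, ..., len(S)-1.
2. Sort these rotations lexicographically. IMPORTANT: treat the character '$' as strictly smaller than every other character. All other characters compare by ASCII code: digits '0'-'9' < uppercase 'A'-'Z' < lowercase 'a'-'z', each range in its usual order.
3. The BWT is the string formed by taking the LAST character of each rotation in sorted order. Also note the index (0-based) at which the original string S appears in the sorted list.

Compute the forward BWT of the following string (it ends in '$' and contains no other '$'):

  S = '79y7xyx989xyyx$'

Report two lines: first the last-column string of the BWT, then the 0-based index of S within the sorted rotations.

Answer: x$y9x87yy799yxx
1

Derivation:
All 15 rotations (rotation i = S[i:]+S[:i]):
  rot[0] = 79y7xyx989xyyx$
  rot[1] = 9y7xyx989xyyx$7
  rot[2] = y7xyx989xyyx$79
  rot[3] = 7xyx989xyyx$79y
  rot[4] = xyx989xyyx$79y7
  rot[5] = yx989xyyx$79y7x
  rot[6] = x989xyyx$79y7xy
  rot[7] = 989xyyx$79y7xyx
  rot[8] = 89xyyx$79y7xyx9
  rot[9] = 9xyyx$79y7xyx98
  rot[10] = xyyx$79y7xyx989
  rot[11] = yyx$79y7xyx989x
  rot[12] = yx$79y7xyx989xy
  rot[13] = x$79y7xyx989xyy
  rot[14] = $79y7xyx989xyyx
Sorted (with $ < everything):
  sorted[0] = $79y7xyx989xyyx  (last char: 'x')
  sorted[1] = 79y7xyx989xyyx$  (last char: '$')
  sorted[2] = 7xyx989xyyx$79y  (last char: 'y')
  sorted[3] = 89xyyx$79y7xyx9  (last char: '9')
  sorted[4] = 989xyyx$79y7xyx  (last char: 'x')
  sorted[5] = 9xyyx$79y7xyx98  (last char: '8')
  sorted[6] = 9y7xyx989xyyx$7  (last char: '7')
  sorted[7] = x$79y7xyx989xyy  (last char: 'y')
  sorted[8] = x989xyyx$79y7xy  (last char: 'y')
  sorted[9] = xyx989xyyx$79y7  (last char: '7')
  sorted[10] = xyyx$79y7xyx989  (last char: '9')
  sorted[11] = y7xyx989xyyx$79  (last char: '9')
  sorted[12] = yx$79y7xyx989xy  (last char: 'y')
  sorted[13] = yx989xyyx$79y7x  (last char: 'x')
  sorted[14] = yyx$79y7xyx989x  (last char: 'x')
Last column: x$y9x87yy799yxx
Original string S is at sorted index 1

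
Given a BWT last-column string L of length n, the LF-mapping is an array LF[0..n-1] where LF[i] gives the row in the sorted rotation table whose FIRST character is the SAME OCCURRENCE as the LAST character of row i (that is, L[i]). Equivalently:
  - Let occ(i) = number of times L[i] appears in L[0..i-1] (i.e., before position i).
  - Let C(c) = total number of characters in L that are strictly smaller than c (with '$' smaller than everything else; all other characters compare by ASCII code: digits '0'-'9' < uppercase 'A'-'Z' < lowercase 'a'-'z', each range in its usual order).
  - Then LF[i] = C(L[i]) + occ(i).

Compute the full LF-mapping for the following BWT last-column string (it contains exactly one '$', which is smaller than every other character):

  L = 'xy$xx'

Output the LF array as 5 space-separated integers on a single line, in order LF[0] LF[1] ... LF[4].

Char counts: '$':1, 'x':3, 'y':1
C (first-col start): C('$')=0, C('x')=1, C('y')=4
L[0]='x': occ=0, LF[0]=C('x')+0=1+0=1
L[1]='y': occ=0, LF[1]=C('y')+0=4+0=4
L[2]='$': occ=0, LF[2]=C('$')+0=0+0=0
L[3]='x': occ=1, LF[3]=C('x')+1=1+1=2
L[4]='x': occ=2, LF[4]=C('x')+2=1+2=3

Answer: 1 4 0 2 3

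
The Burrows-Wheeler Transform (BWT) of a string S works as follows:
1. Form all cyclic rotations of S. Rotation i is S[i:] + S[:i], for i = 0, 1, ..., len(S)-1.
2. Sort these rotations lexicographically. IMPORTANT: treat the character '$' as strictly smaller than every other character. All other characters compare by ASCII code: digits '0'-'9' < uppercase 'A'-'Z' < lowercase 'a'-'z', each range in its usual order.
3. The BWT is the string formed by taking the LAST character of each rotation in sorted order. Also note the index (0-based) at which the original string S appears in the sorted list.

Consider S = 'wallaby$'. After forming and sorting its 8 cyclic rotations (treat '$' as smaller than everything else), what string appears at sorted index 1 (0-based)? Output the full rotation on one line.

Answer: aby$wall

Derivation:
All 8 rotations (rotation i = S[i:]+S[:i]):
  rot[0] = wallaby$
  rot[1] = allaby$w
  rot[2] = llaby$wa
  rot[3] = laby$wal
  rot[4] = aby$wall
  rot[5] = by$walla
  rot[6] = y$wallab
  rot[7] = $wallaby
Sorted (with $ < everything):
  sorted[0] = $wallaby
  sorted[1] = aby$wall
  sorted[2] = allaby$w
  sorted[3] = by$walla
  sorted[4] = laby$wal
  sorted[5] = llaby$wa
  sorted[6] = wallaby$
  sorted[7] = y$wallab
sorted[1] = aby$wall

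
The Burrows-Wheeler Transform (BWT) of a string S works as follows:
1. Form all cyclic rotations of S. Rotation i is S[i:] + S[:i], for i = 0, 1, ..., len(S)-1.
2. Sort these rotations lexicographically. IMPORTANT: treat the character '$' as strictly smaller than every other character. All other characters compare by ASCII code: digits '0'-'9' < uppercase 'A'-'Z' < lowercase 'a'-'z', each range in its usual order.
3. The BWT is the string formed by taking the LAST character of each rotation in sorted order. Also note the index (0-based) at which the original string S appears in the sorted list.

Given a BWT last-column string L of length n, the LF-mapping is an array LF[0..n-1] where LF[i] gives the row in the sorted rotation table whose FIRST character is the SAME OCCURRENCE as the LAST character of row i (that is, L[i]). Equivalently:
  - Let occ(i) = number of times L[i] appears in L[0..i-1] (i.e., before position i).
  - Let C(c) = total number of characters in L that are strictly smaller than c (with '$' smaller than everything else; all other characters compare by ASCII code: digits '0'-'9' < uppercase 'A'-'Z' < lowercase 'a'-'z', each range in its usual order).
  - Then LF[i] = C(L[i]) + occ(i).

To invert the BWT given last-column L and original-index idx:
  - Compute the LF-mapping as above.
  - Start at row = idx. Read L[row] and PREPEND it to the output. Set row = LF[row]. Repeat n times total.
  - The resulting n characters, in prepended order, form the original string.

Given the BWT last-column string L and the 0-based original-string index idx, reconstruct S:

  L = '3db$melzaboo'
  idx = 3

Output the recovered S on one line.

Answer: bamboozled3$

Derivation:
LF mapping: 1 5 3 0 8 6 7 11 2 4 9 10
Walk LF starting at row 3, prepending L[row]:
  step 1: row=3, L[3]='$', prepend. Next row=LF[3]=0
  step 2: row=0, L[0]='3', prepend. Next row=LF[0]=1
  step 3: row=1, L[1]='d', prepend. Next row=LF[1]=5
  step 4: row=5, L[5]='e', prepend. Next row=LF[5]=6
  step 5: row=6, L[6]='l', prepend. Next row=LF[6]=7
  step 6: row=7, L[7]='z', prepend. Next row=LF[7]=11
  step 7: row=11, L[11]='o', prepend. Next row=LF[11]=10
  step 8: row=10, L[10]='o', prepend. Next row=LF[10]=9
  step 9: row=9, L[9]='b', prepend. Next row=LF[9]=4
  step 10: row=4, L[4]='m', prepend. Next row=LF[4]=8
  step 11: row=8, L[8]='a', prepend. Next row=LF[8]=2
  step 12: row=2, L[2]='b', prepend. Next row=LF[2]=3
Reversed output: bamboozled3$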